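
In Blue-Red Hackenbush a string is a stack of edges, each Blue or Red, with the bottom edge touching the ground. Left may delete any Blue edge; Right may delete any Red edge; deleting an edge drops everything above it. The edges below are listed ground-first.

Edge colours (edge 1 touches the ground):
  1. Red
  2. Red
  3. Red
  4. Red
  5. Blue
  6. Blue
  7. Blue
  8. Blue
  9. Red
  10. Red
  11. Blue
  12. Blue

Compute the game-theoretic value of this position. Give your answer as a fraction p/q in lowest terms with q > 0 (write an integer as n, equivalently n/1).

-793/256

Build v(s[:k]) for k = 1..12, string s = Red Red Red Red Blue Blue Blue Blue Red Red Blue Blue.
v(R) = { none | 0 } => -1
v(RR) = { none | -1 0 } => -2
v(RRR) = { none | -2 -1 0 } => -3
v(RRRR) = { none | -3 -2 -1 0 } => -4
v(RRRRB) = { -4 | -3 -2 -1 0 } => -7/2
v(RRRRBB) = { -4 -7/2 | -3 -2 -1 0 } => -13/4
v(RRRRBBB) = { -4 -7/2 -13/4 | -3 -2 -1 0 } => -25/8
v(RRRRBBBB) = { -4 -7/2 -13/4 -25/8 | -3 -2 -1 0 } => -49/16
v(RRRRBBBBR) = { -4 -7/2 -13/4 -25/8 | -49/16 -3 -2 -1 0 } => -99/32
v(RRRRBBBBRR) = { -4 -7/2 -13/4 -25/8 | -99/32 -49/16 -3 -2 -1 0 } => -199/64
v(RRRRBBBBRRB) = { -4 -7/2 -13/4 -25/8 -199/64 | -99/32 -49/16 -3 -2 -1 0 } => -397/128
v(RRRRBBBBRRBB) = { -4 -7/2 -13/4 -25/8 -199/64 -397/128 | -99/32 -49/16 -3 -2 -1 0 } => -793/256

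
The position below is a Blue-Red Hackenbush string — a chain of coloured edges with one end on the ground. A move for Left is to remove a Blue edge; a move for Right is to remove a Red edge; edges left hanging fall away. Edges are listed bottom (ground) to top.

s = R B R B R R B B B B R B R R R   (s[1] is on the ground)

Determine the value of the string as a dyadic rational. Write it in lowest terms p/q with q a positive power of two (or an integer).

-11311/16384

1 of 15 · R · max L −∞ · min R 0 → -1
2 of 15 · RB · max L -1 · min R 0 → -1/2
3 of 15 · RBR · max L -1 · min R -1/2 → -3/4
4 of 15 · RBRB · max L -3/4 · min R -1/2 → -5/8
5 of 15 · RBRBR · max L -3/4 · min R -5/8 → -11/16
6 of 15 · RBRBRR · max L -3/4 · min R -11/16 → -23/32
7 of 15 · RBRBRRB · max L -23/32 · min R -11/16 → -45/64
8 of 15 · RBRBRRBB · max L -45/64 · min R -11/16 → -89/128
9 of 15 · RBRBRRBBB · max L -89/128 · min R -11/16 → -177/256
10 of 15 · RBRBRRBBBB · max L -177/256 · min R -11/16 → -353/512
11 of 15 · RBRBRRBBBBR · max L -177/256 · min R -353/512 → -707/1024
12 of 15 · RBRBRRBBBBRB · max L -707/1024 · min R -353/512 → -1413/2048
13 of 15 · RBRBRRBBBBRBR · max L -707/1024 · min R -1413/2048 → -2827/4096
14 of 15 · RBRBRRBBBBRBRR · max L -707/1024 · min R -2827/4096 → -5655/8192
15 of 15 · RBRBRRBBBBRBRRR · max L -707/1024 · min R -5655/8192 → -11311/16384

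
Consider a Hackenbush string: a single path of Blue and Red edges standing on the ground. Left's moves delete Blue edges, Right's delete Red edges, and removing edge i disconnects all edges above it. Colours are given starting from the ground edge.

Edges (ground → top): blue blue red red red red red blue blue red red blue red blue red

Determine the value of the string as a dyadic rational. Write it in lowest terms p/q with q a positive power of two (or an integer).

Recurse on prefixes of the 15-edge string blue blue red red red red red blue blue red red blue red blue red:
b: Left { 0 }, Right { ∅ } → simplest 1
bb: Left { 0,1 }, Right { ∅ } → simplest 2
bbr: Left { 0,1 }, Right { 2 } → simplest 3/2
bbrr: Left { 0,1 }, Right { 3/2,2 } → simplest 5/4
bbrrr: Left { 0,1 }, Right { 5/4,3/2,2 } → simplest 9/8
bbrrrr: Left { 0,1 }, Right { 9/8,5/4,3/2,2 } → simplest 17/16
bbrrrrr: Left { 0,1 }, Right { 17/16,9/8,5/4,3/2,2 } → simplest 33/32
bbrrrrrb: Left { 0,1,33/32 }, Right { 17/16,9/8,5/4,3/2,2 } → simplest 67/64
bbrrrrrbb: Left { 0,1,33/32,67/64 }, Right { 17/16,9/8,5/4,3/2,2 } → simplest 135/128
bbrrrrrbbr: Left { 0,1,33/32,67/64 }, Right { 135/128,17/16,9/8,5/4,3/2,2 } → simplest 269/256
bbrrrrrbbrr: Left { 0,1,33/32,67/64 }, Right { 269/256,135/128,17/16,9/8,5/4,3/2,2 } → simplest 537/512
bbrrrrrbbrrb: Left { 0,1,33/32,67/64,537/512 }, Right { 269/256,135/128,17/16,9/8,5/4,3/2,2 } → simplest 1075/1024
bbrrrrrbbrrbr: Left { 0,1,33/32,67/64,537/512 }, Right { 1075/1024,269/256,135/128,17/16,9/8,5/4,3/2,2 } → simplest 2149/2048
bbrrrrrbbrrbrb: Left { 0,1,33/32,67/64,537/512,2149/2048 }, Right { 1075/1024,269/256,135/128,17/16,9/8,5/4,3/2,2 } → simplest 4299/4096
bbrrrrrbbrrbrbr: Left { 0,1,33/32,67/64,537/512,2149/2048 }, Right { 4299/4096,1075/1024,269/256,135/128,17/16,9/8,5/4,3/2,2 } → simplest 8597/8192

8597/8192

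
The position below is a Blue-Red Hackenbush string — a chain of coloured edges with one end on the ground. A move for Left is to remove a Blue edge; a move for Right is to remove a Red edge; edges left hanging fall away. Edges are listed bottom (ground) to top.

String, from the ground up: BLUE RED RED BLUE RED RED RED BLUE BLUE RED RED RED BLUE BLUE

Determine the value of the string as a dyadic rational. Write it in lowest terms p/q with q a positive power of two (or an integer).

2247/8192

edge 1 of 14 (BLUE): { 0 | · } gives 1
edge 2 of 14 (RED): { 0 | 1 } gives 1/2
edge 3 of 14 (RED): { 0 | 1/2,1 } gives 1/4
edge 4 of 14 (BLUE): { 0,1/4 | 1/2,1 } gives 3/8
edge 5 of 14 (RED): { 0,1/4 | 3/8,1/2,1 } gives 5/16
edge 6 of 14 (RED): { 0,1/4 | 5/16,3/8,1/2,1 } gives 9/32
edge 7 of 14 (RED): { 0,1/4 | 9/32,5/16,3/8,1/2,1 } gives 17/64
edge 8 of 14 (BLUE): { 0,1/4,17/64 | 9/32,5/16,3/8,1/2,1 } gives 35/128
edge 9 of 14 (BLUE): { 0,1/4,17/64,35/128 | 9/32,5/16,3/8,1/2,1 } gives 71/256
edge 10 of 14 (RED): { 0,1/4,17/64,35/128 | 71/256,9/32,5/16,3/8,1/2,1 } gives 141/512
edge 11 of 14 (RED): { 0,1/4,17/64,35/128 | 141/512,71/256,9/32,5/16,3/8,1/2,1 } gives 281/1024
edge 12 of 14 (RED): { 0,1/4,17/64,35/128 | 281/1024,141/512,71/256,9/32,5/16,3/8,1/2,1 } gives 561/2048
edge 13 of 14 (BLUE): { 0,1/4,17/64,35/128,561/2048 | 281/1024,141/512,71/256,9/32,5/16,3/8,1/2,1 } gives 1123/4096
edge 14 of 14 (BLUE): { 0,1/4,17/64,35/128,561/2048,1123/4096 | 281/1024,141/512,71/256,9/32,5/16,3/8,1/2,1 } gives 2247/8192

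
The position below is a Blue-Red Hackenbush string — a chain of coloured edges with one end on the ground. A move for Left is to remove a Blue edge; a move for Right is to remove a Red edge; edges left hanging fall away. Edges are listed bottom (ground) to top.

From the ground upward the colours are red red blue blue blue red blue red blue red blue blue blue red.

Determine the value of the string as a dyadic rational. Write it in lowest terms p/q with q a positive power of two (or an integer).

-4771/4096

Build val(s[:k]) for k = 1..14, string s = red red blue blue blue red blue red blue red blue blue blue red.
val_1 [r]  L=[—]  R=[0]  => -1
val_2 [rr]  L=[—]  R=[-1 0]  => -2
val_3 [rrb]  L=[-2]  R=[-1 0]  => -3/2
val_4 [rrbb]  L=[-2 -3/2]  R=[-1 0]  => -5/4
val_5 [rrbbb]  L=[-2 -3/2 -5/4]  R=[-1 0]  => -9/8
val_6 [rrbbbr]  L=[-2 -3/2 -5/4]  R=[-9/8 -1 0]  => -19/16
val_7 [rrbbbrb]  L=[-2 -3/2 -5/4 -19/16]  R=[-9/8 -1 0]  => -37/32
val_8 [rrbbbrbr]  L=[-2 -3/2 -5/4 -19/16]  R=[-37/32 -9/8 -1 0]  => -75/64
val_9 [rrbbbrbrb]  L=[-2 -3/2 -5/4 -19/16 -75/64]  R=[-37/32 -9/8 -1 0]  => -149/128
val_10 [rrbbbrbrbr]  L=[-2 -3/2 -5/4 -19/16 -75/64]  R=[-149/128 -37/32 -9/8 -1 0]  => -299/256
val_11 [rrbbbrbrbrb]  L=[-2 -3/2 -5/4 -19/16 -75/64 -299/256]  R=[-149/128 -37/32 -9/8 -1 0]  => -597/512
val_12 [rrbbbrbrbrbb]  L=[-2 -3/2 -5/4 -19/16 -75/64 -299/256 -597/512]  R=[-149/128 -37/32 -9/8 -1 0]  => -1193/1024
val_13 [rrbbbrbrbrbbb]  L=[-2 -3/2 -5/4 -19/16 -75/64 -299/256 -597/512 -1193/1024]  R=[-149/128 -37/32 -9/8 -1 0]  => -2385/2048
val_14 [rrbbbrbrbrbbbr]  L=[-2 -3/2 -5/4 -19/16 -75/64 -299/256 -597/512 -1193/1024]  R=[-2385/2048 -149/128 -37/32 -9/8 -1 0]  => -4771/4096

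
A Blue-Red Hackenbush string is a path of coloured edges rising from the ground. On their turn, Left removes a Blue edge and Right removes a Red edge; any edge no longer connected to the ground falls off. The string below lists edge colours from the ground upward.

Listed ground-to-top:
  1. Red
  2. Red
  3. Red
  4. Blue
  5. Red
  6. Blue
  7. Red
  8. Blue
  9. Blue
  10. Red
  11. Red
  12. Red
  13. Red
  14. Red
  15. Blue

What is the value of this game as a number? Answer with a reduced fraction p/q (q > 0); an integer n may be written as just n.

-10877/4096

Recurse on prefixes of the 15-edge string Red Red Red Blue Red Blue Red Blue Blue Red Red Red Red Red Blue:
R: Left { none }, Right { 0 } → simplest -1
RR: Left { none }, Right { -1 0 } → simplest -2
RRR: Left { none }, Right { -2 -1 0 } → simplest -3
RRRB: Left { -3 }, Right { -2 -1 0 } → simplest -5/2
RRRBR: Left { -3 }, Right { -5/2 -2 -1 0 } → simplest -11/4
RRRBRB: Left { -3 -11/4 }, Right { -5/2 -2 -1 0 } → simplest -21/8
RRRBRBR: Left { -3 -11/4 }, Right { -21/8 -5/2 -2 -1 0 } → simplest -43/16
RRRBRBRB: Left { -3 -11/4 -43/16 }, Right { -21/8 -5/2 -2 -1 0 } → simplest -85/32
RRRBRBRBB: Left { -3 -11/4 -43/16 -85/32 }, Right { -21/8 -5/2 -2 -1 0 } → simplest -169/64
RRRBRBRBBR: Left { -3 -11/4 -43/16 -85/32 }, Right { -169/64 -21/8 -5/2 -2 -1 0 } → simplest -339/128
RRRBRBRBBRR: Left { -3 -11/4 -43/16 -85/32 }, Right { -339/128 -169/64 -21/8 -5/2 -2 -1 0 } → simplest -679/256
RRRBRBRBBRRR: Left { -3 -11/4 -43/16 -85/32 }, Right { -679/256 -339/128 -169/64 -21/8 -5/2 -2 -1 0 } → simplest -1359/512
RRRBRBRBBRRRR: Left { -3 -11/4 -43/16 -85/32 }, Right { -1359/512 -679/256 -339/128 -169/64 -21/8 -5/2 -2 -1 0 } → simplest -2719/1024
RRRBRBRBBRRRRR: Left { -3 -11/4 -43/16 -85/32 }, Right { -2719/1024 -1359/512 -679/256 -339/128 -169/64 -21/8 -5/2 -2 -1 0 } → simplest -5439/2048
RRRBRBRBBRRRRRB: Left { -3 -11/4 -43/16 -85/32 -5439/2048 }, Right { -2719/1024 -1359/512 -679/256 -339/128 -169/64 -21/8 -5/2 -2 -1 0 } → simplest -10877/4096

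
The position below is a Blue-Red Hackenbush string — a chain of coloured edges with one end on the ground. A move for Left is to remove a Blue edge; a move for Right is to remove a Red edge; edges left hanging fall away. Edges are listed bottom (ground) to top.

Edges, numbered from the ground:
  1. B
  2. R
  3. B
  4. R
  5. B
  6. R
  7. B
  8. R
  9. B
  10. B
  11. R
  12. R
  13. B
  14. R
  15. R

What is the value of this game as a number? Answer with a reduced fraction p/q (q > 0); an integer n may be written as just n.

step 1: add B to get B; options L={ 0 } R={ ∅ } → 1
step 2: add R to get BR; options L={ 0 } R={ 1 } → 1/2
step 3: add B to get BRB; options L={ 0 1/2 } R={ 1 } → 3/4
step 4: add R to get BRBR; options L={ 0 1/2 } R={ 3/4 1 } → 5/8
step 5: add B to get BRBRB; options L={ 0 1/2 5/8 } R={ 3/4 1 } → 11/16
step 6: add R to get BRBRBR; options L={ 0 1/2 5/8 } R={ 11/16 3/4 1 } → 21/32
step 7: add B to get BRBRBRB; options L={ 0 1/2 5/8 21/32 } R={ 11/16 3/4 1 } → 43/64
step 8: add R to get BRBRBRBR; options L={ 0 1/2 5/8 21/32 } R={ 43/64 11/16 3/4 1 } → 85/128
step 9: add B to get BRBRBRBRB; options L={ 0 1/2 5/8 21/32 85/128 } R={ 43/64 11/16 3/4 1 } → 171/256
step 10: add B to get BRBRBRBRBB; options L={ 0 1/2 5/8 21/32 85/128 171/256 } R={ 43/64 11/16 3/4 1 } → 343/512
step 11: add R to get BRBRBRBRBBR; options L={ 0 1/2 5/8 21/32 85/128 171/256 } R={ 343/512 43/64 11/16 3/4 1 } → 685/1024
step 12: add R to get BRBRBRBRBBRR; options L={ 0 1/2 5/8 21/32 85/128 171/256 } R={ 685/1024 343/512 43/64 11/16 3/4 1 } → 1369/2048
step 13: add B to get BRBRBRBRBBRRB; options L={ 0 1/2 5/8 21/32 85/128 171/256 1369/2048 } R={ 685/1024 343/512 43/64 11/16 3/4 1 } → 2739/4096
step 14: add R to get BRBRBRBRBBRRBR; options L={ 0 1/2 5/8 21/32 85/128 171/256 1369/2048 } R={ 2739/4096 685/1024 343/512 43/64 11/16 3/4 1 } → 5477/8192
step 15: add R to get BRBRBRBRBBRRBRR; options L={ 0 1/2 5/8 21/32 85/128 171/256 1369/2048 } R={ 5477/8192 2739/4096 685/1024 343/512 43/64 11/16 3/4 1 } → 10953/16384

10953/16384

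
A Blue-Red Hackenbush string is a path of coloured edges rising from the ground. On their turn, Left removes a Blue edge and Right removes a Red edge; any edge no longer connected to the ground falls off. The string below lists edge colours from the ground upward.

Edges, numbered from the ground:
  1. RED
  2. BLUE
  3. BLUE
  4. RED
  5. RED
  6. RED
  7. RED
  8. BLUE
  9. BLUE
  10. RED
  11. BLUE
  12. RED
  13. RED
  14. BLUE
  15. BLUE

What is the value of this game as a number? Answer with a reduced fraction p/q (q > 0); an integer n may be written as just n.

-7769/16384

Build G(s[:k]) for k = 1..15, string s = RED BLUE BLUE RED RED RED RED BLUE BLUE RED BLUE RED RED BLUE BLUE.
G(R) = { ∅ | 0 } = -1
G(RB) = { -1 | 0 } = -1/2
G(RBB) = { -1,-1/2 | 0 } = -1/4
G(RBBR) = { -1,-1/2 | -1/4,0 } = -3/8
G(RBBRR) = { -1,-1/2 | -3/8,-1/4,0 } = -7/16
G(RBBRRR) = { -1,-1/2 | -7/16,-3/8,-1/4,0 } = -15/32
G(RBBRRRR) = { -1,-1/2 | -15/32,-7/16,-3/8,-1/4,0 } = -31/64
G(RBBRRRRB) = { -1,-1/2,-31/64 | -15/32,-7/16,-3/8,-1/4,0 } = -61/128
G(RBBRRRRBB) = { -1,-1/2,-31/64,-61/128 | -15/32,-7/16,-3/8,-1/4,0 } = -121/256
G(RBBRRRRBBR) = { -1,-1/2,-31/64,-61/128 | -121/256,-15/32,-7/16,-3/8,-1/4,0 } = -243/512
G(RBBRRRRBBRB) = { -1,-1/2,-31/64,-61/128,-243/512 | -121/256,-15/32,-7/16,-3/8,-1/4,0 } = -485/1024
G(RBBRRRRBBRBR) = { -1,-1/2,-31/64,-61/128,-243/512 | -485/1024,-121/256,-15/32,-7/16,-3/8,-1/4,0 } = -971/2048
G(RBBRRRRBBRBRR) = { -1,-1/2,-31/64,-61/128,-243/512 | -971/2048,-485/1024,-121/256,-15/32,-7/16,-3/8,-1/4,0 } = -1943/4096
G(RBBRRRRBBRBRRB) = { -1,-1/2,-31/64,-61/128,-243/512,-1943/4096 | -971/2048,-485/1024,-121/256,-15/32,-7/16,-3/8,-1/4,0 } = -3885/8192
G(RBBRRRRBBRBRRBB) = { -1,-1/2,-31/64,-61/128,-243/512,-1943/4096,-3885/8192 | -971/2048,-485/1024,-121/256,-15/32,-7/16,-3/8,-1/4,0 } = -7769/16384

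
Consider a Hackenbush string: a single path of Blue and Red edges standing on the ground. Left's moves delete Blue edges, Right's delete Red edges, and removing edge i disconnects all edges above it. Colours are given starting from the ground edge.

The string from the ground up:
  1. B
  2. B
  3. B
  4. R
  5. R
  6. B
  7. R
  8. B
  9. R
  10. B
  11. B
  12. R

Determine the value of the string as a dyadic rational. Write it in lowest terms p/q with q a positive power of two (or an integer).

1197/512

Prefix values for B B B R R B R B R B B R via {L|R} + simplicity:
val(B) = { 0 | (no moves) } ⇒ 1
val(BB) = { 0; 1 | (no moves) } ⇒ 2
val(BBB) = { 0; 1; 2 | (no moves) } ⇒ 3
val(BBBR) = { 0; 1; 2 | 3 } ⇒ 5/2
val(BBBRR) = { 0; 1; 2 | 5/2; 3 } ⇒ 9/4
val(BBBRRB) = { 0; 1; 2; 9/4 | 5/2; 3 } ⇒ 19/8
val(BBBRRBR) = { 0; 1; 2; 9/4 | 19/8; 5/2; 3 } ⇒ 37/16
val(BBBRRBRB) = { 0; 1; 2; 9/4; 37/16 | 19/8; 5/2; 3 } ⇒ 75/32
val(BBBRRBRBR) = { 0; 1; 2; 9/4; 37/16 | 75/32; 19/8; 5/2; 3 } ⇒ 149/64
val(BBBRRBRBRB) = { 0; 1; 2; 9/4; 37/16; 149/64 | 75/32; 19/8; 5/2; 3 } ⇒ 299/128
val(BBBRRBRBRBB) = { 0; 1; 2; 9/4; 37/16; 149/64; 299/128 | 75/32; 19/8; 5/2; 3 } ⇒ 599/256
val(BBBRRBRBRBBR) = { 0; 1; 2; 9/4; 37/16; 149/64; 299/128 | 599/256; 75/32; 19/8; 5/2; 3 } ⇒ 1197/512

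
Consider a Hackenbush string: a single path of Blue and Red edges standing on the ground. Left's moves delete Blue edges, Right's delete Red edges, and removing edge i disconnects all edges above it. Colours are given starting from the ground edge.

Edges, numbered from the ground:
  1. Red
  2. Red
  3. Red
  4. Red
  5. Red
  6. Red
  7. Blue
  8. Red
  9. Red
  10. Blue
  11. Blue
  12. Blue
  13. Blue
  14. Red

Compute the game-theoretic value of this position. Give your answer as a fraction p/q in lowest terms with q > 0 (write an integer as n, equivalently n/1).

-1475/256

Build val(s[:k]) for k = 1..14, string s = Red Red Red Red Red Red Blue Red Red Blue Blue Blue Blue Red.
edge 1 of 14 (Red): { · | 0 } ⇒ -1
edge 2 of 14 (Red): { · | -1; 0 } ⇒ -2
edge 3 of 14 (Red): { · | -2; -1; 0 } ⇒ -3
edge 4 of 14 (Red): { · | -3; -2; -1; 0 } ⇒ -4
edge 5 of 14 (Red): { · | -4; -3; -2; -1; 0 } ⇒ -5
edge 6 of 14 (Red): { · | -5; -4; -3; -2; -1; 0 } ⇒ -6
edge 7 of 14 (Blue): { -6 | -5; -4; -3; -2; -1; 0 } ⇒ -11/2
edge 8 of 14 (Red): { -6 | -11/2; -5; -4; -3; -2; -1; 0 } ⇒ -23/4
edge 9 of 14 (Red): { -6 | -23/4; -11/2; -5; -4; -3; -2; -1; 0 } ⇒ -47/8
edge 10 of 14 (Blue): { -6; -47/8 | -23/4; -11/2; -5; -4; -3; -2; -1; 0 } ⇒ -93/16
edge 11 of 14 (Blue): { -6; -47/8; -93/16 | -23/4; -11/2; -5; -4; -3; -2; -1; 0 } ⇒ -185/32
edge 12 of 14 (Blue): { -6; -47/8; -93/16; -185/32 | -23/4; -11/2; -5; -4; -3; -2; -1; 0 } ⇒ -369/64
edge 13 of 14 (Blue): { -6; -47/8; -93/16; -185/32; -369/64 | -23/4; -11/2; -5; -4; -3; -2; -1; 0 } ⇒ -737/128
edge 14 of 14 (Red): { -6; -47/8; -93/16; -185/32; -369/64 | -737/128; -23/4; -11/2; -5; -4; -3; -2; -1; 0 } ⇒ -1475/256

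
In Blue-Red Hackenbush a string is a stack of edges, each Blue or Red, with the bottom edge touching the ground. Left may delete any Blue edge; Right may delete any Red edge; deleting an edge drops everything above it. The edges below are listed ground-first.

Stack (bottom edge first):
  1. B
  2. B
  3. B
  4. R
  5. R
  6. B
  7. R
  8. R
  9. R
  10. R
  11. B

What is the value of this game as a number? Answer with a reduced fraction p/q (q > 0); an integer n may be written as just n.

579/256

edge 1 of 11 (B): { 0 | none } => 1
edge 2 of 11 (B): { 0, 1 | none } => 2
edge 3 of 11 (B): { 0, 1, 2 | none } => 3
edge 4 of 11 (R): { 0, 1, 2 | 3 } => 5/2
edge 5 of 11 (R): { 0, 1, 2 | 5/2, 3 } => 9/4
edge 6 of 11 (B): { 0, 1, 2, 9/4 | 5/2, 3 } => 19/8
edge 7 of 11 (R): { 0, 1, 2, 9/4 | 19/8, 5/2, 3 } => 37/16
edge 8 of 11 (R): { 0, 1, 2, 9/4 | 37/16, 19/8, 5/2, 3 } => 73/32
edge 9 of 11 (R): { 0, 1, 2, 9/4 | 73/32, 37/16, 19/8, 5/2, 3 } => 145/64
edge 10 of 11 (R): { 0, 1, 2, 9/4 | 145/64, 73/32, 37/16, 19/8, 5/2, 3 } => 289/128
edge 11 of 11 (B): { 0, 1, 2, 9/4, 289/128 | 145/64, 73/32, 37/16, 19/8, 5/2, 3 } => 579/256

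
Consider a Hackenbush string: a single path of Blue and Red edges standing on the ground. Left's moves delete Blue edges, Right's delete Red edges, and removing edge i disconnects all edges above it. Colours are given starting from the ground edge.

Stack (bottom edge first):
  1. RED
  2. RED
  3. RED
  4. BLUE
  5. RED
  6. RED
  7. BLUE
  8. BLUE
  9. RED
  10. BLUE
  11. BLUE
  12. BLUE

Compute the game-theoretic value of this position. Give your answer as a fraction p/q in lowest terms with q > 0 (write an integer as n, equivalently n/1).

-1425/512

G_1 [R]  L=[∅]  R=[0]  gives -1
G_2 [RR]  L=[∅]  R=[-1; 0]  gives -2
G_3 [RRR]  L=[∅]  R=[-2; -1; 0]  gives -3
G_4 [RRRB]  L=[-3]  R=[-2; -1; 0]  gives -5/2
G_5 [RRRBR]  L=[-3]  R=[-5/2; -2; -1; 0]  gives -11/4
G_6 [RRRBRR]  L=[-3]  R=[-11/4; -5/2; -2; -1; 0]  gives -23/8
G_7 [RRRBRRB]  L=[-3; -23/8]  R=[-11/4; -5/2; -2; -1; 0]  gives -45/16
G_8 [RRRBRRBB]  L=[-3; -23/8; -45/16]  R=[-11/4; -5/2; -2; -1; 0]  gives -89/32
G_9 [RRRBRRBBR]  L=[-3; -23/8; -45/16]  R=[-89/32; -11/4; -5/2; -2; -1; 0]  gives -179/64
G_10 [RRRBRRBBRB]  L=[-3; -23/8; -45/16; -179/64]  R=[-89/32; -11/4; -5/2; -2; -1; 0]  gives -357/128
G_11 [RRRBRRBBRBB]  L=[-3; -23/8; -45/16; -179/64; -357/128]  R=[-89/32; -11/4; -5/2; -2; -1; 0]  gives -713/256
G_12 [RRRBRRBBRBBB]  L=[-3; -23/8; -45/16; -179/64; -357/128; -713/256]  R=[-89/32; -11/4; -5/2; -2; -1; 0]  gives -1425/512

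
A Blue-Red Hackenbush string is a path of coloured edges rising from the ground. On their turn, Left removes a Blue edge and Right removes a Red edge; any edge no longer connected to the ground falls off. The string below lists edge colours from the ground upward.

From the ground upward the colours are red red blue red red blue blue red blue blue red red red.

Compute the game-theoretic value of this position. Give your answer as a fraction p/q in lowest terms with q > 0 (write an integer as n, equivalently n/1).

-3663/2048

edge 1 of 13 (red): {  | 0 } -> -1
edge 2 of 13 (red): {  | -1,0 } -> -2
edge 3 of 13 (blue): { -2 | -1,0 } -> -3/2
edge 4 of 13 (red): { -2 | -3/2,-1,0 } -> -7/4
edge 5 of 13 (red): { -2 | -7/4,-3/2,-1,0 } -> -15/8
edge 6 of 13 (blue): { -2,-15/8 | -7/4,-3/2,-1,0 } -> -29/16
edge 7 of 13 (blue): { -2,-15/8,-29/16 | -7/4,-3/2,-1,0 } -> -57/32
edge 8 of 13 (red): { -2,-15/8,-29/16 | -57/32,-7/4,-3/2,-1,0 } -> -115/64
edge 9 of 13 (blue): { -2,-15/8,-29/16,-115/64 | -57/32,-7/4,-3/2,-1,0 } -> -229/128
edge 10 of 13 (blue): { -2,-15/8,-29/16,-115/64,-229/128 | -57/32,-7/4,-3/2,-1,0 } -> -457/256
edge 11 of 13 (red): { -2,-15/8,-29/16,-115/64,-229/128 | -457/256,-57/32,-7/4,-3/2,-1,0 } -> -915/512
edge 12 of 13 (red): { -2,-15/8,-29/16,-115/64,-229/128 | -915/512,-457/256,-57/32,-7/4,-3/2,-1,0 } -> -1831/1024
edge 13 of 13 (red): { -2,-15/8,-29/16,-115/64,-229/128 | -1831/1024,-915/512,-457/256,-57/32,-7/4,-3/2,-1,0 } -> -3663/2048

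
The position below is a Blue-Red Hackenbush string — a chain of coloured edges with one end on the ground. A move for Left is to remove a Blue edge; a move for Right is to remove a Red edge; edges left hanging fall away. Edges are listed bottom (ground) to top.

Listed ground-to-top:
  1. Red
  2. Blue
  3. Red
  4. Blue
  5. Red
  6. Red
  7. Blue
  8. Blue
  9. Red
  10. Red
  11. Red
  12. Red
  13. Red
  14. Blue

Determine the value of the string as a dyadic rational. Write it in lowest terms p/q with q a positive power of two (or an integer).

-5757/8192

Recurse on prefixes of the 14-edge string Red Blue Red Blue Red Red Blue Blue Red Red Red Red Red Blue:
step 1: add Red to get R; options L={ none } R={ 0 } — -1
step 2: add Blue to get RB; options L={ -1 } R={ 0 } — -1/2
step 3: add Red to get RBR; options L={ -1 } R={ -1/2 0 } — -3/4
step 4: add Blue to get RBRB; options L={ -1 -3/4 } R={ -1/2 0 } — -5/8
step 5: add Red to get RBRBR; options L={ -1 -3/4 } R={ -5/8 -1/2 0 } — -11/16
step 6: add Red to get RBRBRR; options L={ -1 -3/4 } R={ -11/16 -5/8 -1/2 0 } — -23/32
step 7: add Blue to get RBRBRRB; options L={ -1 -3/4 -23/32 } R={ -11/16 -5/8 -1/2 0 } — -45/64
step 8: add Blue to get RBRBRRBB; options L={ -1 -3/4 -23/32 -45/64 } R={ -11/16 -5/8 -1/2 0 } — -89/128
step 9: add Red to get RBRBRRBBR; options L={ -1 -3/4 -23/32 -45/64 } R={ -89/128 -11/16 -5/8 -1/2 0 } — -179/256
step 10: add Red to get RBRBRRBBRR; options L={ -1 -3/4 -23/32 -45/64 } R={ -179/256 -89/128 -11/16 -5/8 -1/2 0 } — -359/512
step 11: add Red to get RBRBRRBBRRR; options L={ -1 -3/4 -23/32 -45/64 } R={ -359/512 -179/256 -89/128 -11/16 -5/8 -1/2 0 } — -719/1024
step 12: add Red to get RBRBRRBBRRRR; options L={ -1 -3/4 -23/32 -45/64 } R={ -719/1024 -359/512 -179/256 -89/128 -11/16 -5/8 -1/2 0 } — -1439/2048
step 13: add Red to get RBRBRRBBRRRRR; options L={ -1 -3/4 -23/32 -45/64 } R={ -1439/2048 -719/1024 -359/512 -179/256 -89/128 -11/16 -5/8 -1/2 0 } — -2879/4096
step 14: add Blue to get RBRBRRBBRRRRRB; options L={ -1 -3/4 -23/32 -45/64 -2879/4096 } R={ -1439/2048 -719/1024 -359/512 -179/256 -89/128 -11/16 -5/8 -1/2 0 } — -5757/8192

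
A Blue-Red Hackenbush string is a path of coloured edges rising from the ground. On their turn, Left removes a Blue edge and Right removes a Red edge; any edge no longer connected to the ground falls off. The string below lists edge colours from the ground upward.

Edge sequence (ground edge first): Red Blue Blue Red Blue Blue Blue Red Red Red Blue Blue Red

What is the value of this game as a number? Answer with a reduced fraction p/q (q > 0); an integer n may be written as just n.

-1139/4096

Prefix values for Red Blue Blue Red Blue Blue Blue Red Red Red Blue Blue Red via {L|R} + simplicity:
R: Left { · }, Right { 0 } → simplest -1
RB: Left { -1 }, Right { 0 } → simplest -1/2
RBB: Left { -1 -1/2 }, Right { 0 } → simplest -1/4
RBBR: Left { -1 -1/2 }, Right { -1/4 0 } → simplest -3/8
RBBRB: Left { -1 -1/2 -3/8 }, Right { -1/4 0 } → simplest -5/16
RBBRBB: Left { -1 -1/2 -3/8 -5/16 }, Right { -1/4 0 } → simplest -9/32
RBBRBBB: Left { -1 -1/2 -3/8 -5/16 -9/32 }, Right { -1/4 0 } → simplest -17/64
RBBRBBBR: Left { -1 -1/2 -3/8 -5/16 -9/32 }, Right { -17/64 -1/4 0 } → simplest -35/128
RBBRBBBRR: Left { -1 -1/2 -3/8 -5/16 -9/32 }, Right { -35/128 -17/64 -1/4 0 } → simplest -71/256
RBBRBBBRRR: Left { -1 -1/2 -3/8 -5/16 -9/32 }, Right { -71/256 -35/128 -17/64 -1/4 0 } → simplest -143/512
RBBRBBBRRRB: Left { -1 -1/2 -3/8 -5/16 -9/32 -143/512 }, Right { -71/256 -35/128 -17/64 -1/4 0 } → simplest -285/1024
RBBRBBBRRRBB: Left { -1 -1/2 -3/8 -5/16 -9/32 -143/512 -285/1024 }, Right { -71/256 -35/128 -17/64 -1/4 0 } → simplest -569/2048
RBBRBBBRRRBBR: Left { -1 -1/2 -3/8 -5/16 -9/32 -143/512 -285/1024 }, Right { -569/2048 -71/256 -35/128 -17/64 -1/4 0 } → simplest -1139/4096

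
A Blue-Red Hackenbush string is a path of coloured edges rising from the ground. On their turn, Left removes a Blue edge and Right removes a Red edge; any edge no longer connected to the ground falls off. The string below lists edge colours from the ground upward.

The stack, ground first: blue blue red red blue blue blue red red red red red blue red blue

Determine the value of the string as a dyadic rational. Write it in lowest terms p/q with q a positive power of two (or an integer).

b: Left { 0 }, Right { ∅ } — simplest 1
bb: Left { 0; 1 }, Right { ∅ } — simplest 2
bbr: Left { 0; 1 }, Right { 2 } — simplest 3/2
bbrr: Left { 0; 1 }, Right { 3/2; 2 } — simplest 5/4
bbrrb: Left { 0; 1; 5/4 }, Right { 3/2; 2 } — simplest 11/8
bbrrbb: Left { 0; 1; 5/4; 11/8 }, Right { 3/2; 2 } — simplest 23/16
bbrrbbb: Left { 0; 1; 5/4; 11/8; 23/16 }, Right { 3/2; 2 } — simplest 47/32
bbrrbbbr: Left { 0; 1; 5/4; 11/8; 23/16 }, Right { 47/32; 3/2; 2 } — simplest 93/64
bbrrbbbrr: Left { 0; 1; 5/4; 11/8; 23/16 }, Right { 93/64; 47/32; 3/2; 2 } — simplest 185/128
bbrrbbbrrr: Left { 0; 1; 5/4; 11/8; 23/16 }, Right { 185/128; 93/64; 47/32; 3/2; 2 } — simplest 369/256
bbrrbbbrrrr: Left { 0; 1; 5/4; 11/8; 23/16 }, Right { 369/256; 185/128; 93/64; 47/32; 3/2; 2 } — simplest 737/512
bbrrbbbrrrrr: Left { 0; 1; 5/4; 11/8; 23/16 }, Right { 737/512; 369/256; 185/128; 93/64; 47/32; 3/2; 2 } — simplest 1473/1024
bbrrbbbrrrrrb: Left { 0; 1; 5/4; 11/8; 23/16; 1473/1024 }, Right { 737/512; 369/256; 185/128; 93/64; 47/32; 3/2; 2 } — simplest 2947/2048
bbrrbbbrrrrrbr: Left { 0; 1; 5/4; 11/8; 23/16; 1473/1024 }, Right { 2947/2048; 737/512; 369/256; 185/128; 93/64; 47/32; 3/2; 2 } — simplest 5893/4096
bbrrbbbrrrrrbrb: Left { 0; 1; 5/4; 11/8; 23/16; 1473/1024; 5893/4096 }, Right { 2947/2048; 737/512; 369/256; 185/128; 93/64; 47/32; 3/2; 2 } — simplest 11787/8192

11787/8192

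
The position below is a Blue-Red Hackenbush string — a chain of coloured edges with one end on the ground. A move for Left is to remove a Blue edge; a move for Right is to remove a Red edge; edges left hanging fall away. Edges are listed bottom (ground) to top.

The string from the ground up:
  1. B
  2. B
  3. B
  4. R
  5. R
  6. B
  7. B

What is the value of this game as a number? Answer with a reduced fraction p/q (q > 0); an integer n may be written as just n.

39/16

1 of 7 · B · max L 0 · min R +∞ so 1
2 of 7 · BB · max L 1 · min R +∞ so 2
3 of 7 · BBB · max L 2 · min R +∞ so 3
4 of 7 · BBBR · max L 2 · min R 3 so 5/2
5 of 7 · BBBRR · max L 2 · min R 5/2 so 9/4
6 of 7 · BBBRRB · max L 9/4 · min R 5/2 so 19/8
7 of 7 · BBBRRBB · max L 19/8 · min R 5/2 so 39/16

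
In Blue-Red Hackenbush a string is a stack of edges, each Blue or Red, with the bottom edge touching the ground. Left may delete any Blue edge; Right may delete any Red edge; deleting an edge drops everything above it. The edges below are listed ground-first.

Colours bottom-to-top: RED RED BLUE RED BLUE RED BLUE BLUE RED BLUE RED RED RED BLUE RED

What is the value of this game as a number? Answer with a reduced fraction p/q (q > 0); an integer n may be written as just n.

-13499/8192

R: Left { · }, Right { 0 } → simplest -1
RR: Left { · }, Right { -1, 0 } → simplest -2
RRB: Left { -2 }, Right { -1, 0 } → simplest -3/2
RRBR: Left { -2 }, Right { -3/2, -1, 0 } → simplest -7/4
RRBRB: Left { -2, -7/4 }, Right { -3/2, -1, 0 } → simplest -13/8
RRBRBR: Left { -2, -7/4 }, Right { -13/8, -3/2, -1, 0 } → simplest -27/16
RRBRBRB: Left { -2, -7/4, -27/16 }, Right { -13/8, -3/2, -1, 0 } → simplest -53/32
RRBRBRBB: Left { -2, -7/4, -27/16, -53/32 }, Right { -13/8, -3/2, -1, 0 } → simplest -105/64
RRBRBRBBR: Left { -2, -7/4, -27/16, -53/32 }, Right { -105/64, -13/8, -3/2, -1, 0 } → simplest -211/128
RRBRBRBBRB: Left { -2, -7/4, -27/16, -53/32, -211/128 }, Right { -105/64, -13/8, -3/2, -1, 0 } → simplest -421/256
RRBRBRBBRBR: Left { -2, -7/4, -27/16, -53/32, -211/128 }, Right { -421/256, -105/64, -13/8, -3/2, -1, 0 } → simplest -843/512
RRBRBRBBRBRR: Left { -2, -7/4, -27/16, -53/32, -211/128 }, Right { -843/512, -421/256, -105/64, -13/8, -3/2, -1, 0 } → simplest -1687/1024
RRBRBRBBRBRRR: Left { -2, -7/4, -27/16, -53/32, -211/128 }, Right { -1687/1024, -843/512, -421/256, -105/64, -13/8, -3/2, -1, 0 } → simplest -3375/2048
RRBRBRBBRBRRRB: Left { -2, -7/4, -27/16, -53/32, -211/128, -3375/2048 }, Right { -1687/1024, -843/512, -421/256, -105/64, -13/8, -3/2, -1, 0 } → simplest -6749/4096
RRBRBRBBRBRRRBR: Left { -2, -7/4, -27/16, -53/32, -211/128, -3375/2048 }, Right { -6749/4096, -1687/1024, -843/512, -421/256, -105/64, -13/8, -3/2, -1, 0 } → simplest -13499/8192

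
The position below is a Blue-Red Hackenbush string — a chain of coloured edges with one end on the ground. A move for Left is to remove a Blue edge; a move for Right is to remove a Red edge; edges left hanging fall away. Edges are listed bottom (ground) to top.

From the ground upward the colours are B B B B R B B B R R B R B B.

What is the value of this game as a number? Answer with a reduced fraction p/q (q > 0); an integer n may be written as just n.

edge 1 of 14 (B): { 0 | · } -> 1
edge 2 of 14 (B): { 0; 1 | · } -> 2
edge 3 of 14 (B): { 0; 1; 2 | · } -> 3
edge 4 of 14 (B): { 0; 1; 2; 3 | · } -> 4
edge 5 of 14 (R): { 0; 1; 2; 3 | 4 } -> 7/2
edge 6 of 14 (B): { 0; 1; 2; 3; 7/2 | 4 } -> 15/4
edge 7 of 14 (B): { 0; 1; 2; 3; 7/2; 15/4 | 4 } -> 31/8
edge 8 of 14 (B): { 0; 1; 2; 3; 7/2; 15/4; 31/8 | 4 } -> 63/16
edge 9 of 14 (R): { 0; 1; 2; 3; 7/2; 15/4; 31/8 | 63/16; 4 } -> 125/32
edge 10 of 14 (R): { 0; 1; 2; 3; 7/2; 15/4; 31/8 | 125/32; 63/16; 4 } -> 249/64
edge 11 of 14 (B): { 0; 1; 2; 3; 7/2; 15/4; 31/8; 249/64 | 125/32; 63/16; 4 } -> 499/128
edge 12 of 14 (R): { 0; 1; 2; 3; 7/2; 15/4; 31/8; 249/64 | 499/128; 125/32; 63/16; 4 } -> 997/256
edge 13 of 14 (B): { 0; 1; 2; 3; 7/2; 15/4; 31/8; 249/64; 997/256 | 499/128; 125/32; 63/16; 4 } -> 1995/512
edge 14 of 14 (B): { 0; 1; 2; 3; 7/2; 15/4; 31/8; 249/64; 997/256; 1995/512 | 499/128; 125/32; 63/16; 4 } -> 3991/1024

3991/1024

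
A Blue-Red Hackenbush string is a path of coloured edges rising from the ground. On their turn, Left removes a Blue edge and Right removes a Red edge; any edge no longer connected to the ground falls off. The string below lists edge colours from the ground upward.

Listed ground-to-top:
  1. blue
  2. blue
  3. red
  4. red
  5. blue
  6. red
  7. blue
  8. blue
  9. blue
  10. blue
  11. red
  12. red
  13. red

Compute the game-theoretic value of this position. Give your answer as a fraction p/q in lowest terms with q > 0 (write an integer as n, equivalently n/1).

b: Left { 0 }, Right {  } so simplest 1
bb: Left { 0 1 }, Right {  } so simplest 2
bbr: Left { 0 1 }, Right { 2 } so simplest 3/2
bbrr: Left { 0 1 }, Right { 3/2 2 } so simplest 5/4
bbrrb: Left { 0 1 5/4 }, Right { 3/2 2 } so simplest 11/8
bbrrbr: Left { 0 1 5/4 }, Right { 11/8 3/2 2 } so simplest 21/16
bbrrbrb: Left { 0 1 5/4 21/16 }, Right { 11/8 3/2 2 } so simplest 43/32
bbrrbrbb: Left { 0 1 5/4 21/16 43/32 }, Right { 11/8 3/2 2 } so simplest 87/64
bbrrbrbbb: Left { 0 1 5/4 21/16 43/32 87/64 }, Right { 11/8 3/2 2 } so simplest 175/128
bbrrbrbbbb: Left { 0 1 5/4 21/16 43/32 87/64 175/128 }, Right { 11/8 3/2 2 } so simplest 351/256
bbrrbrbbbbr: Left { 0 1 5/4 21/16 43/32 87/64 175/128 }, Right { 351/256 11/8 3/2 2 } so simplest 701/512
bbrrbrbbbbrr: Left { 0 1 5/4 21/16 43/32 87/64 175/128 }, Right { 701/512 351/256 11/8 3/2 2 } so simplest 1401/1024
bbrrbrbbbbrrr: Left { 0 1 5/4 21/16 43/32 87/64 175/128 }, Right { 1401/1024 701/512 351/256 11/8 3/2 2 } so simplest 2801/2048

2801/2048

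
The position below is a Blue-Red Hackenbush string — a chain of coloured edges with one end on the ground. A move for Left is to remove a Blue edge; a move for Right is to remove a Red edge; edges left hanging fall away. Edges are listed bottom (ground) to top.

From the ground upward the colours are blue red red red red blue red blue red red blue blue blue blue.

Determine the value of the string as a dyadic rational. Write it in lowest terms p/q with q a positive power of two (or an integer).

Build v(s[:k]) for k = 1..14, string s = blue red red red red blue red blue red red blue blue blue blue.
edge 1 of 14 (blue): { 0 | none } — 1
edge 2 of 14 (red): { 0 | 1 } — 1/2
edge 3 of 14 (red): { 0 | 1/2 1 } — 1/4
edge 4 of 14 (red): { 0 | 1/4 1/2 1 } — 1/8
edge 5 of 14 (red): { 0 | 1/8 1/4 1/2 1 } — 1/16
edge 6 of 14 (blue): { 0 1/16 | 1/8 1/4 1/2 1 } — 3/32
edge 7 of 14 (red): { 0 1/16 | 3/32 1/8 1/4 1/2 1 } — 5/64
edge 8 of 14 (blue): { 0 1/16 5/64 | 3/32 1/8 1/4 1/2 1 } — 11/128
edge 9 of 14 (red): { 0 1/16 5/64 | 11/128 3/32 1/8 1/4 1/2 1 } — 21/256
edge 10 of 14 (red): { 0 1/16 5/64 | 21/256 11/128 3/32 1/8 1/4 1/2 1 } — 41/512
edge 11 of 14 (blue): { 0 1/16 5/64 41/512 | 21/256 11/128 3/32 1/8 1/4 1/2 1 } — 83/1024
edge 12 of 14 (blue): { 0 1/16 5/64 41/512 83/1024 | 21/256 11/128 3/32 1/8 1/4 1/2 1 } — 167/2048
edge 13 of 14 (blue): { 0 1/16 5/64 41/512 83/1024 167/2048 | 21/256 11/128 3/32 1/8 1/4 1/2 1 } — 335/4096
edge 14 of 14 (blue): { 0 1/16 5/64 41/512 83/1024 167/2048 335/4096 | 21/256 11/128 3/32 1/8 1/4 1/2 1 } — 671/8192

671/8192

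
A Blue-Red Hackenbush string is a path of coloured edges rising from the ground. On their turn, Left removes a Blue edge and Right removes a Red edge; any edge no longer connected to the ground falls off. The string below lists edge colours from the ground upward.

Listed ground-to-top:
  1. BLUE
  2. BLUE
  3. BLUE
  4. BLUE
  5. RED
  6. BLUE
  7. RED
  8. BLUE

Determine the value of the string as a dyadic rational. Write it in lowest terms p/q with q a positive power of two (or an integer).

Recurse on prefixes of the 8-edge string BLUE BLUE BLUE BLUE RED BLUE RED BLUE:
1 of 8 · B · max L 0 · min R +∞ -> 1
2 of 8 · BB · max L 1 · min R +∞ -> 2
3 of 8 · BBB · max L 2 · min R +∞ -> 3
4 of 8 · BBBB · max L 3 · min R +∞ -> 4
5 of 8 · BBBBR · max L 3 · min R 4 -> 7/2
6 of 8 · BBBBRB · max L 7/2 · min R 4 -> 15/4
7 of 8 · BBBBRBR · max L 7/2 · min R 15/4 -> 29/8
8 of 8 · BBBBRBRB · max L 29/8 · min R 15/4 -> 59/16

59/16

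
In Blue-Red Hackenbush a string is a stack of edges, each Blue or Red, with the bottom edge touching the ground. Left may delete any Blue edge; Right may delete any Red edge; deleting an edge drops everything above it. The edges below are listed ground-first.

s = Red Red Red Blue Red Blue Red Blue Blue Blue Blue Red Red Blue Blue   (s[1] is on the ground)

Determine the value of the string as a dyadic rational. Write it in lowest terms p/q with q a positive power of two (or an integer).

1 of 15 · R · max L −∞ · min R 0 — -1
2 of 15 · RR · max L −∞ · min R -1 — -2
3 of 15 · RRR · max L −∞ · min R -2 — -3
4 of 15 · RRRB · max L -3 · min R -2 — -5/2
5 of 15 · RRRBR · max L -3 · min R -5/2 — -11/4
6 of 15 · RRRBRB · max L -11/4 · min R -5/2 — -21/8
7 of 15 · RRRBRBR · max L -11/4 · min R -21/8 — -43/16
8 of 15 · RRRBRBRB · max L -43/16 · min R -21/8 — -85/32
9 of 15 · RRRBRBRBB · max L -85/32 · min R -21/8 — -169/64
10 of 15 · RRRBRBRBBB · max L -169/64 · min R -21/8 — -337/128
11 of 15 · RRRBRBRBBBB · max L -337/128 · min R -21/8 — -673/256
12 of 15 · RRRBRBRBBBBR · max L -337/128 · min R -673/256 — -1347/512
13 of 15 · RRRBRBRBBBBRR · max L -337/128 · min R -1347/512 — -2695/1024
14 of 15 · RRRBRBRBBBBRRB · max L -2695/1024 · min R -1347/512 — -5389/2048
15 of 15 · RRRBRBRBBBBRRBB · max L -5389/2048 · min R -1347/512 — -10777/4096

-10777/4096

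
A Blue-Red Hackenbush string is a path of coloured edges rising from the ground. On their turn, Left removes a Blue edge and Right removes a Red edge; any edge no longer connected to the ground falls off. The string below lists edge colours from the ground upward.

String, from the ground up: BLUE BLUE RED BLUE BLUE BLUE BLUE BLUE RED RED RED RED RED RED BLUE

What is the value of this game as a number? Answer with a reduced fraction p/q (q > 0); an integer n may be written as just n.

16131/8192

B: Left { 0 }, Right { · } -> simplest 1
BB: Left { 0,1 }, Right { · } -> simplest 2
BBR: Left { 0,1 }, Right { 2 } -> simplest 3/2
BBRB: Left { 0,1,3/2 }, Right { 2 } -> simplest 7/4
BBRBB: Left { 0,1,3/2,7/4 }, Right { 2 } -> simplest 15/8
BBRBBB: Left { 0,1,3/2,7/4,15/8 }, Right { 2 } -> simplest 31/16
BBRBBBB: Left { 0,1,3/2,7/4,15/8,31/16 }, Right { 2 } -> simplest 63/32
BBRBBBBB: Left { 0,1,3/2,7/4,15/8,31/16,63/32 }, Right { 2 } -> simplest 127/64
BBRBBBBBR: Left { 0,1,3/2,7/4,15/8,31/16,63/32 }, Right { 127/64,2 } -> simplest 253/128
BBRBBBBBRR: Left { 0,1,3/2,7/4,15/8,31/16,63/32 }, Right { 253/128,127/64,2 } -> simplest 505/256
BBRBBBBBRRR: Left { 0,1,3/2,7/4,15/8,31/16,63/32 }, Right { 505/256,253/128,127/64,2 } -> simplest 1009/512
BBRBBBBBRRRR: Left { 0,1,3/2,7/4,15/8,31/16,63/32 }, Right { 1009/512,505/256,253/128,127/64,2 } -> simplest 2017/1024
BBRBBBBBRRRRR: Left { 0,1,3/2,7/4,15/8,31/16,63/32 }, Right { 2017/1024,1009/512,505/256,253/128,127/64,2 } -> simplest 4033/2048
BBRBBBBBRRRRRR: Left { 0,1,3/2,7/4,15/8,31/16,63/32 }, Right { 4033/2048,2017/1024,1009/512,505/256,253/128,127/64,2 } -> simplest 8065/4096
BBRBBBBBRRRRRRB: Left { 0,1,3/2,7/4,15/8,31/16,63/32,8065/4096 }, Right { 4033/2048,2017/1024,1009/512,505/256,253/128,127/64,2 } -> simplest 16131/8192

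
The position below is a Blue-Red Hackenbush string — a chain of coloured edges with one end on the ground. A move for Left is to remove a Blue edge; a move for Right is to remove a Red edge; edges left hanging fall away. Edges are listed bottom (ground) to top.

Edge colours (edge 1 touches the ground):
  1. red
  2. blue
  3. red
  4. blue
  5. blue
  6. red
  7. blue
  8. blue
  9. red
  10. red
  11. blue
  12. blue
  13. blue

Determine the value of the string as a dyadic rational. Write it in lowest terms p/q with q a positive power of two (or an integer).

-2353/4096

step 1: add red to get r; options L={ ∅ } R={ 0 } → -1
step 2: add blue to get rb; options L={ -1 } R={ 0 } → -1/2
step 3: add red to get rbr; options L={ -1 } R={ -1/2, 0 } → -3/4
step 4: add blue to get rbrb; options L={ -1, -3/4 } R={ -1/2, 0 } → -5/8
step 5: add blue to get rbrbb; options L={ -1, -3/4, -5/8 } R={ -1/2, 0 } → -9/16
step 6: add red to get rbrbbr; options L={ -1, -3/4, -5/8 } R={ -9/16, -1/2, 0 } → -19/32
step 7: add blue to get rbrbbrb; options L={ -1, -3/4, -5/8, -19/32 } R={ -9/16, -1/2, 0 } → -37/64
step 8: add blue to get rbrbbrbb; options L={ -1, -3/4, -5/8, -19/32, -37/64 } R={ -9/16, -1/2, 0 } → -73/128
step 9: add red to get rbrbbrbbr; options L={ -1, -3/4, -5/8, -19/32, -37/64 } R={ -73/128, -9/16, -1/2, 0 } → -147/256
step 10: add red to get rbrbbrbbrr; options L={ -1, -3/4, -5/8, -19/32, -37/64 } R={ -147/256, -73/128, -9/16, -1/2, 0 } → -295/512
step 11: add blue to get rbrbbrbbrrb; options L={ -1, -3/4, -5/8, -19/32, -37/64, -295/512 } R={ -147/256, -73/128, -9/16, -1/2, 0 } → -589/1024
step 12: add blue to get rbrbbrbbrrbb; options L={ -1, -3/4, -5/8, -19/32, -37/64, -295/512, -589/1024 } R={ -147/256, -73/128, -9/16, -1/2, 0 } → -1177/2048
step 13: add blue to get rbrbbrbbrrbbb; options L={ -1, -3/4, -5/8, -19/32, -37/64, -295/512, -589/1024, -1177/2048 } R={ -147/256, -73/128, -9/16, -1/2, 0 } → -2353/4096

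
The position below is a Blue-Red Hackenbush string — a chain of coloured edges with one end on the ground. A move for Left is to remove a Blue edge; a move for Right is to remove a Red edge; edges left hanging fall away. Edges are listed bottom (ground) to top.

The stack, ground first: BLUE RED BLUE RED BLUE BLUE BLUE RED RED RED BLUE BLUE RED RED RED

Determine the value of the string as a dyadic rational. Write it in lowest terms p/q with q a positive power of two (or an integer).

11825/16384

Prefix values for BLUE RED BLUE RED BLUE BLUE BLUE RED RED RED BLUE BLUE RED RED RED via {L|R} + simplicity:
step 1: add BLUE to get B; options L={ 0 } R={ none } ⇒ 1
step 2: add RED to get BR; options L={ 0 } R={ 1 } ⇒ 1/2
step 3: add BLUE to get BRB; options L={ 0; 1/2 } R={ 1 } ⇒ 3/4
step 4: add RED to get BRBR; options L={ 0; 1/2 } R={ 3/4; 1 } ⇒ 5/8
step 5: add BLUE to get BRBRB; options L={ 0; 1/2; 5/8 } R={ 3/4; 1 } ⇒ 11/16
step 6: add BLUE to get BRBRBB; options L={ 0; 1/2; 5/8; 11/16 } R={ 3/4; 1 } ⇒ 23/32
step 7: add BLUE to get BRBRBBB; options L={ 0; 1/2; 5/8; 11/16; 23/32 } R={ 3/4; 1 } ⇒ 47/64
step 8: add RED to get BRBRBBBR; options L={ 0; 1/2; 5/8; 11/16; 23/32 } R={ 47/64; 3/4; 1 } ⇒ 93/128
step 9: add RED to get BRBRBBBRR; options L={ 0; 1/2; 5/8; 11/16; 23/32 } R={ 93/128; 47/64; 3/4; 1 } ⇒ 185/256
step 10: add RED to get BRBRBBBRRR; options L={ 0; 1/2; 5/8; 11/16; 23/32 } R={ 185/256; 93/128; 47/64; 3/4; 1 } ⇒ 369/512
step 11: add BLUE to get BRBRBBBRRRB; options L={ 0; 1/2; 5/8; 11/16; 23/32; 369/512 } R={ 185/256; 93/128; 47/64; 3/4; 1 } ⇒ 739/1024
step 12: add BLUE to get BRBRBBBRRRBB; options L={ 0; 1/2; 5/8; 11/16; 23/32; 369/512; 739/1024 } R={ 185/256; 93/128; 47/64; 3/4; 1 } ⇒ 1479/2048
step 13: add RED to get BRBRBBBRRRBBR; options L={ 0; 1/2; 5/8; 11/16; 23/32; 369/512; 739/1024 } R={ 1479/2048; 185/256; 93/128; 47/64; 3/4; 1 } ⇒ 2957/4096
step 14: add RED to get BRBRBBBRRRBBRR; options L={ 0; 1/2; 5/8; 11/16; 23/32; 369/512; 739/1024 } R={ 2957/4096; 1479/2048; 185/256; 93/128; 47/64; 3/4; 1 } ⇒ 5913/8192
step 15: add RED to get BRBRBBBRRRBBRRR; options L={ 0; 1/2; 5/8; 11/16; 23/32; 369/512; 739/1024 } R={ 5913/8192; 2957/4096; 1479/2048; 185/256; 93/128; 47/64; 3/4; 1 } ⇒ 11825/16384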